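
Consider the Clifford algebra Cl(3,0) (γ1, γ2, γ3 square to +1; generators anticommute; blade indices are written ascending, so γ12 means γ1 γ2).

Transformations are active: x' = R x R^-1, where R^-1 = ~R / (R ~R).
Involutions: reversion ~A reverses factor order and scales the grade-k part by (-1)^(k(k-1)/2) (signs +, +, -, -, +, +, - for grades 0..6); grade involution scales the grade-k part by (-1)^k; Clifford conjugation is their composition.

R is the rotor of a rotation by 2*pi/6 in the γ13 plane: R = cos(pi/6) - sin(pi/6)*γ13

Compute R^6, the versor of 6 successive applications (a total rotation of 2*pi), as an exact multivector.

Rotor phase runs at HALF the rotation angle; powers of one rotor simply add phase, so after 6 steps in γ13 the phase is 6*pi/6 = pi and R^6 = cos(pi) - sin(pi)*γ13.
cos(pi) = -1 and sin(pi) = 0, so R^6 = -1. The total rotation 2*pi is 1 full turn, so every vector returns to itself, yet the rotor is -1, on the OTHER sheet of the double cover (an odd number of 2*pi turns).
Answer: -1


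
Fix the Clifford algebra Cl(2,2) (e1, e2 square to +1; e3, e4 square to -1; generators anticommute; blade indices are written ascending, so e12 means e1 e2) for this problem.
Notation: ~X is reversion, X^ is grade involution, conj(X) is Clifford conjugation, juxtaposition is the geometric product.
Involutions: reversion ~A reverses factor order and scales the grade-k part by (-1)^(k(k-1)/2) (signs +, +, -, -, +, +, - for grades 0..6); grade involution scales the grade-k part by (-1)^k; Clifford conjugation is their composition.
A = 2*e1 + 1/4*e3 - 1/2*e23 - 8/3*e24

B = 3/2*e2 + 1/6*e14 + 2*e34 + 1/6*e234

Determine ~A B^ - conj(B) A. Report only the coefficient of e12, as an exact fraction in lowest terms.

first term: 43/36*e3 + 15/4*e4 - 31/9*e12 + 137/24*e23 - 25/24*e24 + 95/24*e134 - 1/4*e1234
second term: 43/36*e3 + 15/4*e4 + 31/9*e12 - 137/24*e23 + 25/24*e24 - 95/24*e134 - 1/4*e1234
Answer: -62/9


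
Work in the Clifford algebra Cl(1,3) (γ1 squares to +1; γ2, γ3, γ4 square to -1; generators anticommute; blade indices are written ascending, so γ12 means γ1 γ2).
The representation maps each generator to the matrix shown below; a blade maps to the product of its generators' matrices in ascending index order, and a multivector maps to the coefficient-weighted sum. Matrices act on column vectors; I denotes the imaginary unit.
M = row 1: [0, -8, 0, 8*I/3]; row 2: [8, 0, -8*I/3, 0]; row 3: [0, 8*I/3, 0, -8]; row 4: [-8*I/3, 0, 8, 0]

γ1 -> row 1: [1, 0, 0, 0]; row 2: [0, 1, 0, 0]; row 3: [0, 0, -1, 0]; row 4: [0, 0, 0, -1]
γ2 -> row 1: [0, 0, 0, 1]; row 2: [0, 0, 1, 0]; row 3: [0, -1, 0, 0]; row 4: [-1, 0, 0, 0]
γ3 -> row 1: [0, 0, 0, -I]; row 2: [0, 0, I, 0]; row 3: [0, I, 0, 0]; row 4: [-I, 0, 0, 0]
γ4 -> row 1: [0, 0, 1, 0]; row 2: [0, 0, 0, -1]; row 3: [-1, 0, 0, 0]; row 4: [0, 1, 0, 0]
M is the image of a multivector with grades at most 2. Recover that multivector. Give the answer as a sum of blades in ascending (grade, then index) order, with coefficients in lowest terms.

Method: the blade images are trace-orthogonal — tr(rho(e_A) rho(e_B)^-1) = 4 if A = B and 0 otherwise — and rho(e_A)^-1 = (e_A)^2 * rho(e_A) with (e_A)^2 = +1 or -1, so the coefficient of e_A in the preimage is (e_A)^2 * tr(M rho(e_A))/4.
Nonzero projections over blades of grade <= 2: γ13: (γ13)^2 = +1, tr(M rho(γ13)) = -32/3, coefficient -8/3; γ24: (γ24)^2 = -1, tr(M rho(γ24)) = 32, coefficient -8. Every other blade of grade <= 2 projects to 0.
Answer: -8/3*γ13 - 8*γ24


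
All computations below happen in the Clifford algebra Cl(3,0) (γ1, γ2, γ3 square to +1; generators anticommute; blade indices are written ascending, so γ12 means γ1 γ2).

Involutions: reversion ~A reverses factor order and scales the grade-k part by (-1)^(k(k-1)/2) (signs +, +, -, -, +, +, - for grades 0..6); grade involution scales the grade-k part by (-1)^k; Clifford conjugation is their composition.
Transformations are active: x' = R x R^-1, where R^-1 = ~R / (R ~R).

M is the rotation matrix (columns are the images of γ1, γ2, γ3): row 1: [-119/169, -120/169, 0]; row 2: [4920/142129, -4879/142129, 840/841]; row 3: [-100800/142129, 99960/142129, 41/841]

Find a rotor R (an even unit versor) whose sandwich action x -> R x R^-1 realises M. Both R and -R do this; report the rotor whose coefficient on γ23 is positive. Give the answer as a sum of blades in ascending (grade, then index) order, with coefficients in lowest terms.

Method: write R = a + b12*γ12 + b13*γ13 + b23*γ23 with a^2 + b12^2 + b13^2 + b23^2 = 1 (so R^-1 = ~R). Expanding the columns R e_j ~R gives tr M = 4a^2 - 1 and, from the antisymmetric part, M21 - M12 = -4a*b12, M13 - M31 = 4a*b13, M32 - M23 = -4a*b23.
Here tr M = -98029/142129, so a^2 = (1 + tr M)/4 = 11025/142129 and a = ±105/377. Taking a = 105/377: M21 - M12 = 105840/142129, M13 - M31 = 100800/142129, M32 - M23 = -42000/142129, giving b12 = -252/377, b13 = 240/377, b23 = 100/377, i.e. R = 105/377 - 252/377*γ12 + 240/377*γ13 + 100/377*γ23.
Its γ23 coefficient is already positive.
Answer: 105/377 - 252/377*γ12 + 240/377*γ13 + 100/377*γ23. Key observation: the double cover Spin(3) -> SO(3) sends R and -R to the same matrix (trace -98029/142129 here), so the stated sign of the γ23 coefficient is what selects one sheet.


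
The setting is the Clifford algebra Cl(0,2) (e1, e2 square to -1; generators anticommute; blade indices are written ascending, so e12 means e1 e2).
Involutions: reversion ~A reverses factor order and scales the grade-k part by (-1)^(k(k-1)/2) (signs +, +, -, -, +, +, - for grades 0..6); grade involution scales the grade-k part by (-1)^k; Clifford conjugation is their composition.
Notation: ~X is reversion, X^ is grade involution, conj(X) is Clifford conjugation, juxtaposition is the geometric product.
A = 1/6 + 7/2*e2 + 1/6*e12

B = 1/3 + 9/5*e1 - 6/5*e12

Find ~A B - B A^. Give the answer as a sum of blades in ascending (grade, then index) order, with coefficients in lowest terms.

first term: -13/90 - 39/10*e1 + 13/15*e2 - 59/9*e12
second term: 23/90 - 39/10*e1 - 22/15*e2 - 58/9*e12
Answer: -2/5 + 7/3*e2 - 1/9*e12


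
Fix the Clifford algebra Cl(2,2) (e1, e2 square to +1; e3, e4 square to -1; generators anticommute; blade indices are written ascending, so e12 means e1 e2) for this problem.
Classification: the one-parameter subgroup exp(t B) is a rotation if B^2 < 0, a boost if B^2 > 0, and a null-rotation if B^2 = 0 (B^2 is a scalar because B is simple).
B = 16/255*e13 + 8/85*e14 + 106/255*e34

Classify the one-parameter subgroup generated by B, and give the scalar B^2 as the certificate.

B^2 term by term: the squares give (16/255)^2*(e13)^2 + (8/85)^2*(e14)^2 + (106/255)^2*(e34)^2 = 256/65025*(+1) + 64/7225*(+1) + 11236/65025*(-1) = -4/25 (each basis 2-blade squares to minus the product of its generators' squares); cross terms between blades sharing an index anticommute and cancel. So B^2 = -4/25.
Answer: rotation, certificate B^2 = -4/25. The scalar -4/25 is the complete invariant here: its sign names the subgroup type.


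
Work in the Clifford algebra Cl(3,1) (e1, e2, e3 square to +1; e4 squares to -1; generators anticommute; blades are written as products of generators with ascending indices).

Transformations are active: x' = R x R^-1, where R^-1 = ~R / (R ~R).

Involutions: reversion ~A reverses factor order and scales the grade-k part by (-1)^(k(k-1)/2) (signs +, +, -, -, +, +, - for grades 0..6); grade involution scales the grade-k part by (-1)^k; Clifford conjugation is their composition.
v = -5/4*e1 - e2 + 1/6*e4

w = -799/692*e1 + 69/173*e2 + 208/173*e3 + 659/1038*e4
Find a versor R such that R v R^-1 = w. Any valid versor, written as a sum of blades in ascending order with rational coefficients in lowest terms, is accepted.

Equal squares first: v^2 = w^2 = 365/144. Then v + w = -416/173*e1 - 104/173*e2 + 208/173*e3 + 416/519*e4 is a versor taking v to w, provided it is invertible.
Answer: -416/173*e1 - 104/173*e2 + 208/173*e3 + 416/519*e4


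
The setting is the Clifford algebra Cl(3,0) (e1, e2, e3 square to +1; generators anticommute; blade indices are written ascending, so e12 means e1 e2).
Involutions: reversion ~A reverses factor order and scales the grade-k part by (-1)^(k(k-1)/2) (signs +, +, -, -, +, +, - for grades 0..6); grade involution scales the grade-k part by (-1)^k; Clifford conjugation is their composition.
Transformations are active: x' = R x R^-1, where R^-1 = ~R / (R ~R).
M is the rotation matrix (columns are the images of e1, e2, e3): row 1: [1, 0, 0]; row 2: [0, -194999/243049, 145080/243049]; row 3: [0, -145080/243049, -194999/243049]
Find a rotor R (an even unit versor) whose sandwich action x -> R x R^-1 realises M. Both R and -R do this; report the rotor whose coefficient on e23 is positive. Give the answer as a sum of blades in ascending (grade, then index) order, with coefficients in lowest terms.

Method: write R = a + b12*e12 + b13*e13 + b23*e23 with a^2 + b12^2 + b13^2 + b23^2 = 1 (so R^-1 = ~R). Expanding the columns R e_j ~R gives tr M = 4a^2 - 1 and, from the antisymmetric part, M21 - M12 = -4a*b12, M13 - M31 = 4a*b13, M32 - M23 = -4a*b23.
Here tr M = -146949/243049, so a^2 = (1 + tr M)/4 = 24025/243049 and a = ±155/493. Taking a = 155/493: M21 - M12 = 0, M13 - M31 = 0, M32 - M23 = -290160/243049, giving b12 = 0, b13 = 0, b23 = 468/493, i.e. R = 155/493 + 468/493*e23.
Its e23 coefficient is already positive.
Answer: 155/493 + 468/493*e23. Key observation: the double cover Spin(3) -> SO(3) sends R and -R to the same matrix (trace -146949/243049 here), so the stated sign of the e23 coefficient is what selects one sheet.


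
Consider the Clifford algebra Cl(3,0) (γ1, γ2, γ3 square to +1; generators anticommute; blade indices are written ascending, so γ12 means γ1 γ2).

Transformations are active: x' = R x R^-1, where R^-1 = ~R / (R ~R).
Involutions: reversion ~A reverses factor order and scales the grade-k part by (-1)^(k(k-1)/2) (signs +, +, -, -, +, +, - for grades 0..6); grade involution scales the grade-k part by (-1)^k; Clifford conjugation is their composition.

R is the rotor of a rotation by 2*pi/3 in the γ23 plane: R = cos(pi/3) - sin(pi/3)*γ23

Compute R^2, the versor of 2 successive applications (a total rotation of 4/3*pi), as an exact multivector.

The rotor phase is half the rotation angle and phases add under composition, so 2 steps in the γ23 plane accumulate phase 2*(pi/3) = 2*pi/3: R^2 = cos(2*pi/3) - sin(2*pi/3)*γ23.
cos(2*pi/3) = -1/2 and sin(2*pi/3) = sqrt(3)/2, so R^2 = -1/2 - sqrt(3)/2*γ23. The net rotation is 4/3*pi; the rotor keeps the half-angle phase exactly.
Answer: -1/2 - sqrt(3)/2*γ23


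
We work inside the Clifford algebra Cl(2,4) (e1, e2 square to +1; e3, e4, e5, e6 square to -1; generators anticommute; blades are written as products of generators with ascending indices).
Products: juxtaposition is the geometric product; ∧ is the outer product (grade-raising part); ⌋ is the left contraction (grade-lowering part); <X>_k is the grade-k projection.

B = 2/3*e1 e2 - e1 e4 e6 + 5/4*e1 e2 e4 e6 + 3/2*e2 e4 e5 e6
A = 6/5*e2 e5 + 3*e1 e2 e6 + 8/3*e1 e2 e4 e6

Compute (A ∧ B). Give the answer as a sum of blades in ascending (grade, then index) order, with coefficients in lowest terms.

step 1: 6/5*e1 e2 e4 e5 e6
Answer: 6/5*e1 e2 e4 e5 e6


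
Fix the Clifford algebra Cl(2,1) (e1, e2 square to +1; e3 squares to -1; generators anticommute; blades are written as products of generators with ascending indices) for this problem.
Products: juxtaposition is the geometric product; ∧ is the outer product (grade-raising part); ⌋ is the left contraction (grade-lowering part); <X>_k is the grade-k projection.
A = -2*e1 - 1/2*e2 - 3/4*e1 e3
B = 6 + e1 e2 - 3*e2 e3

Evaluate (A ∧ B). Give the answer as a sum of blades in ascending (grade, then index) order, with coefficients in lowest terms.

step 1: -12*e1 - 3*e2 - 9/2*e1 e3 + 6*e1 e2 e3
Answer: -12*e1 - 3*e2 - 9/2*e1 e3 + 6*e1 e2 e3


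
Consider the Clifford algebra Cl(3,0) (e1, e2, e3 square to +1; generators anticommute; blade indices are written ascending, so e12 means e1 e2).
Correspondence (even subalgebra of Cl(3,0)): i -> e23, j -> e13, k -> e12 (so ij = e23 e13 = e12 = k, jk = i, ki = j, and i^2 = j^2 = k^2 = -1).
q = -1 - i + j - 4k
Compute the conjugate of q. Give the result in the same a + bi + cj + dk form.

In blades: q = -1 - 4*e12 + e13 - e23.
Quaternion conjugation is reversion on the even subalgebra: the scalar is fixed and every grade-2 blade flips sign, giving -1 + 4*e12 - e13 + e23; translating back:
Answer: -1 + i - j + 4k


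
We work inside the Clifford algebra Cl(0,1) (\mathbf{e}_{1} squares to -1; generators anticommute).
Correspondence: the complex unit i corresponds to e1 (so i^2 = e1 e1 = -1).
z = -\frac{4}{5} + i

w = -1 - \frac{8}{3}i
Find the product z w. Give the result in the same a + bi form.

In blades: z = -\frac{4}{5} + e_{1}, w = -1 - \frac{8}{3} e_{1}.
Distribute z over w term by term (generator squares from the signature, products reordered to ascending indices): (-\frac{4}{5})*w = \frac{4}{5} + \frac{32}{15} e_{1}; (e_{1})*w = \frac{8}{3} - e_{1}.
Sum: \frac{52}{15} + \frac{17}{15} e_{1}; translating back through the correspondence:
Answer: \frac{52}{15} + \frac{17}{15}i


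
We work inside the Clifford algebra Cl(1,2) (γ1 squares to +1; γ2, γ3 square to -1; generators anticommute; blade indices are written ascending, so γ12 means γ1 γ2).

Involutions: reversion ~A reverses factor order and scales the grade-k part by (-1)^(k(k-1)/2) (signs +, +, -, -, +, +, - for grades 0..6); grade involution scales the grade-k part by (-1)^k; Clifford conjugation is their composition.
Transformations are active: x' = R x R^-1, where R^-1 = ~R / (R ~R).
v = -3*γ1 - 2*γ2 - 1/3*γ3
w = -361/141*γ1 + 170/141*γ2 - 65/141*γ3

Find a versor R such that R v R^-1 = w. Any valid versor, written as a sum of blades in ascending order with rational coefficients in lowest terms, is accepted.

Key observation: q(v) = q(w) = 44/9 (sandwiches preserve the norm), so R = v + w = -784/141*γ1 - 112/141*γ2 - 112/141*γ3 works whenever it is invertible — the component of v along it is kept and (v - w)/2 reverses, sending v to w.
Answer: -784/141*γ1 - 112/141*γ2 - 112/141*γ3


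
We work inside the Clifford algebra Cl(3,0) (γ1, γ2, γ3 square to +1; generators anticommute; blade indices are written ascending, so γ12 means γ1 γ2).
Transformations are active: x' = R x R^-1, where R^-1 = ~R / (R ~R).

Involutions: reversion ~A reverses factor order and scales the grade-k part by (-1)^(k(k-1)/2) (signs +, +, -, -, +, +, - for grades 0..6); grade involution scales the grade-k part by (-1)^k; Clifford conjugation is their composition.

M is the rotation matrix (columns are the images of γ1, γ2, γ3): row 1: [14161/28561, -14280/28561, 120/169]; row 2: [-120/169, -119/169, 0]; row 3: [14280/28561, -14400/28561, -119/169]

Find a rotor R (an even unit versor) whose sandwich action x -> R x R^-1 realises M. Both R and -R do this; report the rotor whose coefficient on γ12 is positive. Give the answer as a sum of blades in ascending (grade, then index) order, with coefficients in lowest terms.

Method: write R = a + b12*γ12 + b13*γ13 + b23*γ23 with a^2 + b12^2 + b13^2 + b23^2 = 1 (so R^-1 = ~R). Expanding the columns R e_j ~R gives tr M = 4a^2 - 1 and, from the antisymmetric part, M21 - M12 = -4a*b12, M13 - M31 = 4a*b13, M32 - M23 = -4a*b23.
Here tr M = -26061/28561, so a^2 = (1 + tr M)/4 = 625/28561 and a = ±25/169. Taking a = 25/169: M21 - M12 = -6000/28561, M13 - M31 = 6000/28561, M32 - M23 = -14400/28561, giving b12 = 60/169, b13 = 60/169, b23 = 144/169, i.e. R = 25/169 + 60/169*γ12 + 60/169*γ13 + 144/169*γ23.
Its γ12 coefficient is already positive.
Answer: 25/169 + 60/169*γ12 + 60/169*γ13 + 144/169*γ23. Sheet selection: the two-to-one cover makes ±R indistinguishable at the matrix level (trace -26061/28561), so uniqueness comes from the required sign on γ12.


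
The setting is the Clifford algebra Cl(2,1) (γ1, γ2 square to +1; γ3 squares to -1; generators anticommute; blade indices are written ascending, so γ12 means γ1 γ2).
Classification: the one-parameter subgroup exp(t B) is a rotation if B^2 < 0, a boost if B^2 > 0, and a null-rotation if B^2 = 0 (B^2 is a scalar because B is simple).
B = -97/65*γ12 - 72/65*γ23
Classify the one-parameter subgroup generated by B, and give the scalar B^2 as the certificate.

B^2 term by term: the squares give (-97/65)^2*(γ12)^2 + (-72/65)^2*(γ23)^2 = 9409/4225*(-1) + 5184/4225*(+1) = -1 (each basis 2-blade squares to minus the product of its generators' squares); cross terms between blades sharing an index anticommute and cancel. So B^2 = -1.
Answer: rotation, certificate B^2 = -1. One invariant decides it: the square -1 survives every conjugation, and its sign is exactly the classification.


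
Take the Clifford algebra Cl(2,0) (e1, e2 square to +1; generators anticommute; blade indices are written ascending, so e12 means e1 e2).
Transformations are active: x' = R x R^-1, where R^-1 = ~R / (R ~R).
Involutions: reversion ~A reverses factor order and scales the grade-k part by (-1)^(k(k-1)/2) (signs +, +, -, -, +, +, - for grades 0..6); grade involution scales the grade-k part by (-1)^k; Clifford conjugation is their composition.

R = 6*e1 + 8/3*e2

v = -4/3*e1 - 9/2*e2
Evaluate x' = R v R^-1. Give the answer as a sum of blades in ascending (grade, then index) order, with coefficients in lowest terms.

~R = 6*e1 + 8/3*e2, and R ~R = 388/9, so R^-1 = ~R / (388/9).
R v = -20 - 211/9*e12
Answer: -1232/291*e1 + 393/194*e2


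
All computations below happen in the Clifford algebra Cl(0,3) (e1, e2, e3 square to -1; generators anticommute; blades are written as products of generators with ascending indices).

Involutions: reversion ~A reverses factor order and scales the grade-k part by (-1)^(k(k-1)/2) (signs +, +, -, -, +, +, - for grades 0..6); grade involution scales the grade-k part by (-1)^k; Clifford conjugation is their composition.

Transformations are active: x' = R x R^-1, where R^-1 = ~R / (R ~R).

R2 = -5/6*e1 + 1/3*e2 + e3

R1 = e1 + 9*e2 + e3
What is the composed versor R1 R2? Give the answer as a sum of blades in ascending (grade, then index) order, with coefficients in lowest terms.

Distribute over the terms of R1 (each basis-blade product reordered to ascending indices, repeated generators contracted through their squares):
(e1) R2 = 5/6 + 1/3*e1 e2 + e1 e3
(9*e2) R2 = -3 + 15/2*e1 e2 + 9*e2 e3
(e3) R2 = -1 + 5/6*e1 e3 - 1/3*e2 e3
Summing the partial products and collecting blades:
Answer: -19/6 + 47/6*e1 e2 + 11/6*e1 e3 + 26/3*e2 e3


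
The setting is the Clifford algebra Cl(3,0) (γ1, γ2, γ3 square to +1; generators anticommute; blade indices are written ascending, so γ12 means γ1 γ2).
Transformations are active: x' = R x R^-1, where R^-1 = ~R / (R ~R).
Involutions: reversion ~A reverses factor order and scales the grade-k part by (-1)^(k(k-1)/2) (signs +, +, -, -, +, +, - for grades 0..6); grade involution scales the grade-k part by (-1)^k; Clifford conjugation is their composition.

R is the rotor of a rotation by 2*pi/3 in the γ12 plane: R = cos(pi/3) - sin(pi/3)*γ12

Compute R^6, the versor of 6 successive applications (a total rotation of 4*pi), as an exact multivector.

Because a rotor carries half the rotation angle, composing 6 copies of this γ12-plane rotor multiplies the phase: 6*(pi/3) = 2*pi, hence R^6 = cos(2*pi) - sin(2*pi)*γ12.
cos(2*pi) = 1 and sin(2*pi) = 0, so R^6 = 1. The total rotation 4*pi is 2 full turns, so every vector returns to itself, yet the rotor is +1, back on the identity sheet (an even number of 2*pi turns).
Answer: 1


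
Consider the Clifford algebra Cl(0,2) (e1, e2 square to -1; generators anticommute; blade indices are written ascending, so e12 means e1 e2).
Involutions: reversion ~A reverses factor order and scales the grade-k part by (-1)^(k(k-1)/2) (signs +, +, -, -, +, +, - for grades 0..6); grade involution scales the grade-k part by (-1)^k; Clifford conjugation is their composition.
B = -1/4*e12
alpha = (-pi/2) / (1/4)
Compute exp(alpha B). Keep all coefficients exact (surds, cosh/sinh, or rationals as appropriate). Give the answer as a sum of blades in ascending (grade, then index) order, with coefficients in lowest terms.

B^2 = (-1/4)^2*(e12)^2 = 1/16*(-1) = -1/16 (a basis 2-blade squares to minus the product of its generators' squares).
B^2 = -1/16 — since the square is negative, the closed form is circular: l = 1/4, alpha*l = -pi/2, so exp(alpha B) = cos(-pi/2) + (sin(-pi/2)/(1/4))*B = 0 + (-4)*B.
Answer: e12


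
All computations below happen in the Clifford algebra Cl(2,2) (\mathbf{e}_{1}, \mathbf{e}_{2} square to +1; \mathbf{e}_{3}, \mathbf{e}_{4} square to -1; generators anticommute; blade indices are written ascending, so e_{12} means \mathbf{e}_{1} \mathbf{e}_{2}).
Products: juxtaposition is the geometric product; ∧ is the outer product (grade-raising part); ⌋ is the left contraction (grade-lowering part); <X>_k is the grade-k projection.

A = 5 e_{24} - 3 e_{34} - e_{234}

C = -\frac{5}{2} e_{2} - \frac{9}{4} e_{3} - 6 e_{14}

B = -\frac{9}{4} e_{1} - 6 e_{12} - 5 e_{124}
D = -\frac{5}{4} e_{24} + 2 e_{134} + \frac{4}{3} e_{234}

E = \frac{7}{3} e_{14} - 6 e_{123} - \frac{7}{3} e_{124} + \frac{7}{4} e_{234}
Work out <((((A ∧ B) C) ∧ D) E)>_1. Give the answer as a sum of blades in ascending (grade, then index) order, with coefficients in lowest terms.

step 1: -\frac{45}{4} e_{124} + \frac{27}{4} e_{134} + \frac{63}{4} e_{1234}
step 2: -\frac{135}{2} e_{2} + \frac{81}{2} e_{3} - \frac{693}{16} e_{14} - \frac{189}{2} e_{23} - \frac{567}{16} e_{124} - \frac{315}{8} e_{134} - \frac{675}{16} e_{1234}
step 3: \frac{405}{8} e_{234} + 135 e_{1234}
step 4: -\frac{2835}{32} - \frac{945}{4} e_{1} - 315 e_{3} + 810 e_{4} - \frac{945}{8} e_{13} + \frac{1215}{4} e_{14} + 315 e_{23} + \frac{945}{8} e_{123}
step 5: -\frac{945}{4} e_{1} - 315 e_{3} + 810 e_{4}
Answer: -\frac{945}{4} e_{1} - 315 e_{3} + 810 e_{4}


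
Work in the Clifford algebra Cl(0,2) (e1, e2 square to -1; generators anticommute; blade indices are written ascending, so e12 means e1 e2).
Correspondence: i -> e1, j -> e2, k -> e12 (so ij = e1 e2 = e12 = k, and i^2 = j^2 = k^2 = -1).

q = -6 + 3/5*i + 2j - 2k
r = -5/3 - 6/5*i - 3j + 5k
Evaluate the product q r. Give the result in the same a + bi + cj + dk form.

In blades: q = -6 + 3/5*e1 + 2*e2 - 2*e12, r = -5/3 - 6/5*e1 - 3*e2 + 5*e12.
Distribute q over r term by term (generator squares from the signature, products reordered to ascending indices): (-6)*r = 10 + 36/5*e1 + 18*e2 - 30*e12; (3/5*e1)*r = 18/25 - e1 - 3*e2 - 9/5*e12; (2*e2)*r = 6 + 10*e1 - 10/3*e2 + 12/5*e12; (-2*e12)*r = 10 - 6*e1 + 12/5*e2 + 10/3*e12.
Sum: 668/25 + 51/5*e1 + 211/15*e2 - 391/15*e12; translating back through the correspondence:
Answer: 668/25 + 51/5*i + 211/15*j - 391/15*k


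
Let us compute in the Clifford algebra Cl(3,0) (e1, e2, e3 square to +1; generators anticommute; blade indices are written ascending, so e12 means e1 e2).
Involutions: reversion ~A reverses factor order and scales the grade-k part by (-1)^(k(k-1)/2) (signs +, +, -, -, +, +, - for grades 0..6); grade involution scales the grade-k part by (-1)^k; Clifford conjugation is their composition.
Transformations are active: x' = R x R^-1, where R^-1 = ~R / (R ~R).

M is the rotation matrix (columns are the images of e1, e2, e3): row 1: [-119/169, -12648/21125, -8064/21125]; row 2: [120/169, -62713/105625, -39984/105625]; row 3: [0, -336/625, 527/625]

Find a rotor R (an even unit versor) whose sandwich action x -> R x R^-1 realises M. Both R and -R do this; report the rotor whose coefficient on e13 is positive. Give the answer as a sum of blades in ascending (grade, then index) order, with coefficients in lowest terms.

Method: write R = a + b12*e12 + b13*e13 + b23*e23 with a^2 + b12^2 + b13^2 + b23^2 = 1 (so R^-1 = ~R). Expanding the columns R e_j ~R gives tr M = 4a^2 - 1 and, from the antisymmetric part, M21 - M12 = -4a*b12, M13 - M31 = 4a*b13, M32 - M23 = -4a*b23.
Here tr M = -1921/4225, so a^2 = (1 + tr M)/4 = 576/4225 and a = ±24/65. Taking a = 24/65: M21 - M12 = 27648/21125, M13 - M31 = -8064/21125, M32 - M23 = -672/4225, giving b12 = -288/325, b13 = -84/325, b23 = 7/65, i.e. R = 24/65 - 288/325*e12 - 84/325*e13 + 7/65*e23.
Its e13 coefficient is negative, so report the other preimage -R.
Answer: -24/65 + 288/325*e12 + 84/325*e13 - 7/65*e23. Key observation: the double cover Spin(3) -> SO(3) sends R and -R to the same matrix (trace -1921/4225 here), so the stated sign of the e13 coefficient is what selects one sheet.


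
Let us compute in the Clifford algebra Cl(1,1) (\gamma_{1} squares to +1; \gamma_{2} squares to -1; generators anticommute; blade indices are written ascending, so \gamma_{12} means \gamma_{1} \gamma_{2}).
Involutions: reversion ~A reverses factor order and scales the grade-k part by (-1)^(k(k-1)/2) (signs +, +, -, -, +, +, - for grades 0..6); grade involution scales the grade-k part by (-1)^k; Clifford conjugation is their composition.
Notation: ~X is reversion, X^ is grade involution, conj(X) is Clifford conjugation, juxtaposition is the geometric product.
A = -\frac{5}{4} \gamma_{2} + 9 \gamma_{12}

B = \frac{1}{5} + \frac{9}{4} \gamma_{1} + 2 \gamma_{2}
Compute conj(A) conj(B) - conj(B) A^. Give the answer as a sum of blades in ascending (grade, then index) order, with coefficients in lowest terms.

first term: \frac{5}{2} - 18 \gamma_{1} - 20 \gamma_{2} + \frac{81}{80} \gamma_{12}
second term: \frac{5}{2} - 18 \gamma_{1} - 20 \gamma_{2} - \frac{81}{80} \gamma_{12}
Answer: \frac{81}{40} \gamma_{12}


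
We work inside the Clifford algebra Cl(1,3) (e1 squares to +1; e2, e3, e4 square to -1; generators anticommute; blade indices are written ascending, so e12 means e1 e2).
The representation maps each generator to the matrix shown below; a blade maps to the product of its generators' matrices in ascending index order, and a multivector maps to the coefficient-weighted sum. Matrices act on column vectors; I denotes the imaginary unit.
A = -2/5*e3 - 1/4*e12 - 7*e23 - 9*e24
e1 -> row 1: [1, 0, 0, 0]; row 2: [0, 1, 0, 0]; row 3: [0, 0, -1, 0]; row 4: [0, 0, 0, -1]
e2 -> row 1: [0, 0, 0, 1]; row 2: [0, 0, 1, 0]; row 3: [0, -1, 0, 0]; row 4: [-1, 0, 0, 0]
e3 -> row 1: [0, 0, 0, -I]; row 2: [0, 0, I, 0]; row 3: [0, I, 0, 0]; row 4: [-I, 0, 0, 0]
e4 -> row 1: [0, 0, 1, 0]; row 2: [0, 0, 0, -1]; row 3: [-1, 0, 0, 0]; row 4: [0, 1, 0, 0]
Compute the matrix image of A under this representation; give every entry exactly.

Bivector images (products of the table entries): rho(e12) = rho(e1)rho(e2) = row 1: [0, 0, 0, 1]; row 2: [0, 0, 1, 0]; row 3: [0, 1, 0, 0]; row 4: [1, 0, 0, 0]; rho(e23) = rho(e2)rho(e3) = row 1: [-I, 0, 0, 0]; row 2: [0, I, 0, 0]; row 3: [0, 0, -I, 0]; row 4: [0, 0, 0, I]; rho(e24) = rho(e2)rho(e4) = row 1: [0, 1, 0, 0]; row 2: [-1, 0, 0, 0]; row 3: [0, 0, 0, 1]; row 4: [0, 0, -1, 0].
M = (-2/5)*rho(e3) + (-1/4)*rho(e12) + (-7)*rho(e23) + (-9)*rho(e24), summed entrywise:
Answer: row 1: [7*I, -9, 0, -1/4 + 2*I/5]; row 2: [9, -7*I, -1/4 - 2*I/5, 0]; row 3: [0, -1/4 - 2*I/5, 7*I, -9]; row 4: [-1/4 + 2*I/5, 0, 9, -7*I]


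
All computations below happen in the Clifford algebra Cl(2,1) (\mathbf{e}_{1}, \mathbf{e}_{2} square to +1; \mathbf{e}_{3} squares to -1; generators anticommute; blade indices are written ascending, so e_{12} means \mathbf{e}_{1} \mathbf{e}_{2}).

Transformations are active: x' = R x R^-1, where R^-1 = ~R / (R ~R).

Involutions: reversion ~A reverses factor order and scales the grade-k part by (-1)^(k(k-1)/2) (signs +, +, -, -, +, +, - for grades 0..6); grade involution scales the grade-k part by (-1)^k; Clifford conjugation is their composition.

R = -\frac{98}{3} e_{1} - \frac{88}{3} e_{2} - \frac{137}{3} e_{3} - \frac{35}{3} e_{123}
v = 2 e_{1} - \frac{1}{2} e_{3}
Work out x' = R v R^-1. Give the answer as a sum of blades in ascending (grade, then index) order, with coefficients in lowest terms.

~R = -\frac{98}{3} e_{1} - \frac{88}{3} e_{2} - \frac{137}{3} e_{3} + \frac{35}{3} e_{123}, and R ~R = -294, so R^-1 = ~R / (-294).
R v = -\frac{529}{6} + \frac{317}{6} e_{12} + \frac{323}{3} e_{13} - \frac{26}{3} e_{23}
Answer: -\frac{439}{21} e_{1} - \frac{11971}{1323} e_{2} - \frac{60055}{2646} e_{3}


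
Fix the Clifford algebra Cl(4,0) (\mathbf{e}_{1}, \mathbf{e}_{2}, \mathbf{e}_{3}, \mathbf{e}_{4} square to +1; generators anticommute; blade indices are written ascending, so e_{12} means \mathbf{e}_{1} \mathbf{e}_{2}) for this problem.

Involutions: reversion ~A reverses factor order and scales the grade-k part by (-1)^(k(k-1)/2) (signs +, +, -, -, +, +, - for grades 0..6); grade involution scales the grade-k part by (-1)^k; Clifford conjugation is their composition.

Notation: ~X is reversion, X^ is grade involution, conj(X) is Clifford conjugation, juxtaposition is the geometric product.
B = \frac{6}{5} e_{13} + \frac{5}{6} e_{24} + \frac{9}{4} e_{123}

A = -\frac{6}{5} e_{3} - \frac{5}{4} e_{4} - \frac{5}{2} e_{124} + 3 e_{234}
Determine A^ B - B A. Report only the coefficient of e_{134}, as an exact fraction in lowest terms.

first term: -\frac{1057}{300} e_{1} - \frac{25}{24} e_{2} - \frac{5}{2} e_{3} + \frac{27}{10} e_{12} - \frac{27}{4} e_{14} + \frac{45}{8} e_{34} - \frac{18}{5} e_{124} + \frac{3}{2} e_{134} - 4 e_{234} - \frac{45}{16} e_{1234}
second term: \frac{193}{300} e_{1} - \frac{25}{24} e_{2} + \frac{5}{2} e_{3} - \frac{27}{10} e_{12} - \frac{27}{4} e_{14} + \frac{45}{8} e_{34} - \frac{18}{5} e_{124} - \frac{3}{2} e_{134} - 2 e_{234} - \frac{45}{16} e_{1234}
Answer: 3


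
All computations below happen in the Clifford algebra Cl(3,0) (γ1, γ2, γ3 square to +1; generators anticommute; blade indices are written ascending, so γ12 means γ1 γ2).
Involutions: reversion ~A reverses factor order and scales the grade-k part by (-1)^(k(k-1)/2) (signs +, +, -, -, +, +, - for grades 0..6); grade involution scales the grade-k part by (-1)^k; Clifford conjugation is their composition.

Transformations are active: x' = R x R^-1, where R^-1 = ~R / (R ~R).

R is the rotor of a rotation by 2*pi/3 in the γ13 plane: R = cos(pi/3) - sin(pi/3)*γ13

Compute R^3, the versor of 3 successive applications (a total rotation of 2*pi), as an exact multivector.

The rotor phase is half the rotation angle and phases add under composition, so 3 steps in the γ13 plane accumulate phase 3*(pi/3) = pi: R^3 = cos(pi) - sin(pi)*γ13.
cos(pi) = -1 and sin(pi) = 0, so R^3 = -1. The total rotation 2*pi is 1 full turn, so every vector returns to itself, yet the rotor is -1, on the OTHER sheet of the double cover (an odd number of 2*pi turns).
Answer: -1


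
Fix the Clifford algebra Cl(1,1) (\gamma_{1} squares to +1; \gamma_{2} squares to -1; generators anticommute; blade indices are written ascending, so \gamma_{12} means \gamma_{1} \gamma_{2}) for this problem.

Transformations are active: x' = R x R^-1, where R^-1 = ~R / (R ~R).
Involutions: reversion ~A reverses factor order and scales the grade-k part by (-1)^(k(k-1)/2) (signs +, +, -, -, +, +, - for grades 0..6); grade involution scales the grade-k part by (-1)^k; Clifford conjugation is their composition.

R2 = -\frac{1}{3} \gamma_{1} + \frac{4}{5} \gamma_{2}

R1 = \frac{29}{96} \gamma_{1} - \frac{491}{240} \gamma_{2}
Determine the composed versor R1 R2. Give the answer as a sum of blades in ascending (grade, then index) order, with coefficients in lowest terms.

Distribute over the terms of R1 (each basis-blade product reordered to ascending indices, repeated generators contracted through their squares):
(\frac{29}{96} \gamma_{1}) R2 = -\frac{29}{288} + \frac{29}{120} \gamma_{12}
(-\frac{491}{240} \gamma_{2}) R2 = \frac{491}{300} - \frac{491}{720} \gamma_{12}
Summing the partial products and collecting blades:
Answer: \frac{11059}{7200} - \frac{317}{720} \gamma_{12}


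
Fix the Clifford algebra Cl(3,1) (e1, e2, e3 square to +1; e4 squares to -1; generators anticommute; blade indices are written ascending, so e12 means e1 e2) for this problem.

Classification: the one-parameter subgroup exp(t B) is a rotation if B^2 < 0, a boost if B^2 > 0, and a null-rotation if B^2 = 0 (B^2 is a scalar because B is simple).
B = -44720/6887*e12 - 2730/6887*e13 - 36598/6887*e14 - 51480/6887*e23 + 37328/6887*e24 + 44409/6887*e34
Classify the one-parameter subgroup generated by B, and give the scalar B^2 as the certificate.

B^2 term by term: the squares give (-44720/6887)^2*(e12)^2 + (-2730/6887)^2*(e13)^2 + (-36598/6887)^2*(e14)^2 + (-51480/6887)^2*(e23)^2 + (37328/6887)^2*(e24)^2 + (44409/6887)^2*(e34)^2 = 1999878400/47430769*(-1) + 7452900/47430769*(-1) + 1339413604/47430769*(+1) + 2650190400/47430769*(-1) + 1393379584/47430769*(+1) + 1972159281/47430769*(+1) = 1 (each basis 2-blade squares to minus the product of its generators' squares); cross terms between blades sharing an index anticommute and cancel; the commuting (index-disjoint) pairs give grade-4 terms 2*c*c'*(blade product), which cancel blade by blade — e1234: -3971940960/47430769 + 203810880/47430769 + 3768130080/47430769 = 0 — confirming B is simple. So B^2 = 1.
Answer: boost, certificate B^2 = 1. The scalar 1 is the complete invariant here: its sign names the subgroup type.


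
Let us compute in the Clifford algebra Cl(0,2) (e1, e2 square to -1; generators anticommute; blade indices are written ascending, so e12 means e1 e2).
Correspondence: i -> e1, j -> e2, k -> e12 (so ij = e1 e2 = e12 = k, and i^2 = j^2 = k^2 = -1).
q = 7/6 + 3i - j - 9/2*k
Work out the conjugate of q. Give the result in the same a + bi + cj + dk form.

In blades: q = 7/6 + 3*e1 - e2 - 9/2*e12.
Conjugation here is Clifford conjugation: the scalar is fixed and the grade-1 and grade-2 blades all flip sign, giving 7/6 - 3*e1 + e2 + 9/2*e12; translating back:
Answer: 7/6 - 3i + j + 9/2*k


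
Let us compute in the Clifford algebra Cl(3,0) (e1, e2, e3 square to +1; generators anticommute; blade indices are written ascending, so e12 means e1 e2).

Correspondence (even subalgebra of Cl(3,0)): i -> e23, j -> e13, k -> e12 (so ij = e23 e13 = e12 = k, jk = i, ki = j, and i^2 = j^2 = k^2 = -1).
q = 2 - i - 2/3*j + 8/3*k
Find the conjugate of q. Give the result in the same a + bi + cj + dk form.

In blades: q = 2 + 8/3*e12 - 2/3*e13 - e23.
Quaternion conjugation is reversion on the even subalgebra: the scalar is fixed and every grade-2 blade flips sign, giving 2 - 8/3*e12 + 2/3*e13 + e23; translating back:
Answer: 2 + i + 2/3*j - 8/3*k


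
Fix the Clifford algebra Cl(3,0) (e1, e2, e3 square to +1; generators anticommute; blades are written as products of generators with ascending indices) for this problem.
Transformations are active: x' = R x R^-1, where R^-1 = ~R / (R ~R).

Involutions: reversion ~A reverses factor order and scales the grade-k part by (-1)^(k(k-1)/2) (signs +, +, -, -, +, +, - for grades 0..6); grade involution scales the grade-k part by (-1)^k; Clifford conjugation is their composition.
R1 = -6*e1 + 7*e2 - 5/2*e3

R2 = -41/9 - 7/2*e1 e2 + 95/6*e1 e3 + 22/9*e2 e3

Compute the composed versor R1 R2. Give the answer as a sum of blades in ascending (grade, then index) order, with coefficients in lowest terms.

Distribute over the terms of R1 (each basis-blade product reordered to ascending indices, repeated generators contracted through their squares):
(-6*e1) R2 = 82/3*e1 + 21*e2 - 95*e3 - 44/3*e1 e2 e3
(7*e2) R2 = 49/2*e1 - 287/9*e2 + 154/9*e3 - 665/6*e1 e2 e3
(-5/2*e3) R2 = 475/12*e1 + 55/9*e2 + 205/18*e3 + 35/4*e1 e2 e3
Summing the partial products and collecting blades:
Answer: 1097/12*e1 - 43/9*e2 - 133/2*e3 - 467/4*e1 e2 e3


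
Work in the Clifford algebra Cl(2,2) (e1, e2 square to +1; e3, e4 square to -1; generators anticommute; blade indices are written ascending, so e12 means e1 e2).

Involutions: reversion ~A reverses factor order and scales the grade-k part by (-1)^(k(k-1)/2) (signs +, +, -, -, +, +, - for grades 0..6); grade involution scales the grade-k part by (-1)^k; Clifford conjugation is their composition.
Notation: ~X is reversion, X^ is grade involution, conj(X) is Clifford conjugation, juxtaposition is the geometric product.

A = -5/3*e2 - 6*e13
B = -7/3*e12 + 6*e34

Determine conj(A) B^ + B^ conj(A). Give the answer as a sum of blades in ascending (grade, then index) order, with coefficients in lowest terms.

first term: 35/9*e1 - 36*e14 - 14*e23 + 10*e234
second term: -35/9*e1 + 36*e14 + 14*e23 + 10*e234
Answer: 20*e234


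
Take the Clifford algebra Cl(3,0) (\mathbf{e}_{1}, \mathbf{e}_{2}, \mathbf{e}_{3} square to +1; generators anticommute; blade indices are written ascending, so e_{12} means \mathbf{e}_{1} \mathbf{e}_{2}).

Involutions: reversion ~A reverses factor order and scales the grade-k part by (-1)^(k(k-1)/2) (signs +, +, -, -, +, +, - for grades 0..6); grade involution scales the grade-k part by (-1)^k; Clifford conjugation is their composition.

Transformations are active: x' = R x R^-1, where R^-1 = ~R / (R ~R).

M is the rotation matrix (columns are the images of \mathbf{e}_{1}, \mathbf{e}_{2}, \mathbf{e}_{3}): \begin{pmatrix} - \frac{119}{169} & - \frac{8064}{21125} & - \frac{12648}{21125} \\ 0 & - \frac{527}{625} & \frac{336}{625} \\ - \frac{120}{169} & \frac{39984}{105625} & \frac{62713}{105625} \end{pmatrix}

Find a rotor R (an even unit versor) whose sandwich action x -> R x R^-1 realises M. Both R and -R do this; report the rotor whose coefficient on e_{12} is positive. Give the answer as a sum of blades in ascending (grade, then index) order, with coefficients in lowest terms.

Method: write R = a + b12*e_{12} + b13*e_{13} + b23*e_{23} with a^2 + b12^2 + b13^2 + b23^2 = 1 (so R^-1 = ~R). Expanding the columns R e_j ~R gives tr M = 4a^2 - 1 and, from the antisymmetric part, M21 - M12 = -4a*b12, M13 - M31 = 4a*b13, M32 - M23 = -4a*b23.
Here tr M = -\frac{4029}{4225}, so a^2 = (1 + tr M)/4 = \frac{49}{4225} and a = ±\frac{7}{65}. Taking a = \frac{7}{65}: M21 - M12 = \frac{8064}{21125}, M13 - M31 = \frac{2352}{21125}, M32 - M23 = -\frac{672}{4225}, giving b12 = -\frac{288}{325}, b13 = \frac{84}{325}, b23 = \frac{24}{65}, i.e. R = \frac{7}{65} - \frac{288}{325} e_{12} + \frac{84}{325} e_{13} + \frac{24}{65} e_{23}.
Its e_{12} coefficient is negative, so report the other preimage -R.
Answer: -\frac{7}{65} + \frac{288}{325} e_{12} - \frac{84}{325} e_{13} - \frac{24}{65} e_{23}. Why the constraint matters: R and -R act identically through the sandwich — M has trace -\frac{4029}{4225} either way — so only the sign condition on e_{12} picks one of the two preimages.


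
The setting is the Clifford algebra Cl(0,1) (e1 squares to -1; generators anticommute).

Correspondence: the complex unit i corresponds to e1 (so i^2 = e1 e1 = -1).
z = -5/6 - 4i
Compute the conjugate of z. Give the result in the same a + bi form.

In blades: z = -5/6 - 4*e1.
Conjugation here is Clifford conjugation: the scalar is fixed and the grade-1 and grade-2 blades all flip sign, giving -5/6 + 4*e1; translating back:
Answer: -5/6 + 4i


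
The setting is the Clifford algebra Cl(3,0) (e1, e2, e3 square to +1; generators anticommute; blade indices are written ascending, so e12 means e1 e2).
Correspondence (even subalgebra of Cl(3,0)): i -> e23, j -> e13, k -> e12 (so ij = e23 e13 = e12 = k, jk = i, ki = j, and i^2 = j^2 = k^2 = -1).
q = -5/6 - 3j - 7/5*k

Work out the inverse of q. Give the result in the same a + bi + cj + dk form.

In blades: q = -5/6 - 7/5*e12 - 3*e13.
With qbar = -5/6 + 7/5*e12 + 3*e13 (scalar fixed, mapped units negated), q qbar = 10489/900 (the sum of squared coefficients), so q^-1 = qbar / (10489/900) = -750/10489 + 1260/10489*e12 + 2700/10489*e13; translating back:
Answer: -750/10489 + 2700/10489*j + 1260/10489*k


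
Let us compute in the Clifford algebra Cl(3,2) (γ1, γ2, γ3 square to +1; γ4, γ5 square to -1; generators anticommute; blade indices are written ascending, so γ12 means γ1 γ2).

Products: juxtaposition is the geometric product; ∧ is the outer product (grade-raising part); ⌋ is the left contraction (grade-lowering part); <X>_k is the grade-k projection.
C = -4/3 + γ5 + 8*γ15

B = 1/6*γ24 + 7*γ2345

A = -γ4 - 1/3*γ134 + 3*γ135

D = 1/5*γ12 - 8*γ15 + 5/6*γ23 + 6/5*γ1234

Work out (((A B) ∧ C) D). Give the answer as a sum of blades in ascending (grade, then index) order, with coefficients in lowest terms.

step 1: -1/6*γ2 + 1/18*γ123 - 21*γ124 - 7/3*γ125 + 7*γ235 - 1/2*γ12345
step 2: 2/9*γ2 - 1/6*γ25 - 2/27*γ123 + 28*γ124 + 40/9*γ125 - 28/3*γ235 + 1/18*γ1235 - 21*γ1245 + 2/3*γ12345
step 3: 7/405*γ1 + 320/9*γ2 - 167/5*γ3 - 248/45*γ4 + 274/45*γ5 - 4/3*γ12 - 7/540*γ15 - 4/9*γ23 + 168*γ24 + 501/20*γ35 + 62/15*γ45 + 224/3*γ123 + 16/9*γ125 + 346/15*γ134 + 752/135*γ135 + 479/45*γ145 + 16/3*γ234 + 16/27*γ235 - 224*γ245 - 82/15*γ345 - 173/10*γ1345
Answer: 7/405*γ1 + 320/9*γ2 - 167/5*γ3 - 248/45*γ4 + 274/45*γ5 - 4/3*γ12 - 7/540*γ15 - 4/9*γ23 + 168*γ24 + 501/20*γ35 + 62/15*γ45 + 224/3*γ123 + 16/9*γ125 + 346/15*γ134 + 752/135*γ135 + 479/45*γ145 + 16/3*γ234 + 16/27*γ235 - 224*γ245 - 82/15*γ345 - 173/10*γ1345
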